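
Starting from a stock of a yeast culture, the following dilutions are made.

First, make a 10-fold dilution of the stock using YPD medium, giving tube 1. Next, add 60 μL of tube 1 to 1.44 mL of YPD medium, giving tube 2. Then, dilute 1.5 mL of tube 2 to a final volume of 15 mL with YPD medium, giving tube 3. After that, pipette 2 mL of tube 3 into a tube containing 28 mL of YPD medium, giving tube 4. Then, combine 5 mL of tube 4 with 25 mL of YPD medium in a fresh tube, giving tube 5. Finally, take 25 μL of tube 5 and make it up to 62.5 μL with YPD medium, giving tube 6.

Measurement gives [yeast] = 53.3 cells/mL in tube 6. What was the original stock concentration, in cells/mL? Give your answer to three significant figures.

3.00 × 10^7 cells/mL

Step 1: 10-fold → factor 10
Step 2: 60 μL + 1.44 mL = 1500 μL total → factor 1500/60 = 25
Step 3: 1.5 mL brought to 15 mL → factor 15/1.5 = 10
Step 4: 2 mL + 28 mL = 30 mL total → factor 30/2 = 15
Step 5: 5 mL + 25 mL = 30 mL total → factor 30/5 = 6
Step 6: 25 μL brought to 62.5 μL → factor 62.5/25 = 2.5
Overall dilution factor = 10 × 25 × 10 × 15 × 6 × 2.5 = 5.625 × 10^5
Stock = 53.3 cells/mL × 5.625 × 10^5 = 3.00 × 10^7 cells/mL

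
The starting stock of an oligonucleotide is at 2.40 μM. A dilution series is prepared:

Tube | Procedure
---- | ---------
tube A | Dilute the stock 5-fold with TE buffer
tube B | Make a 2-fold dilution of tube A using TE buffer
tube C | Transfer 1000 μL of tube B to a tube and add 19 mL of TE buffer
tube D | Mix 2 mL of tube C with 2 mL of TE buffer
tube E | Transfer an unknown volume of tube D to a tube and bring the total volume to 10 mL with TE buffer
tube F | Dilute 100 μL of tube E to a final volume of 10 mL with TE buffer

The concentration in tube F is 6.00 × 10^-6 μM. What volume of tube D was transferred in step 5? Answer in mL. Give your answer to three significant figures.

Step 1: 5-fold → factor 5
Step 2: 2-fold → factor 2
Step 3: 1000 μL + 19 mL = 20000 μL total → factor 20000/1000 = 20
Step 4: 2 mL + 2 mL = 4 mL total → factor 4/2 = 2
Step 5: v brought to 10 mL → factor = 10 mL/v
Step 6: 100 μL brought to 10 mL → factor 10000/100 = 100
Product of known-step factors = 40000
Overall factor = 2.40 μM / (6.00 × 10^-6 μM) = 4 × 10^5
Step-5 factor = 4 × 10^5 / 40000 = 10
v = 10 mL / 10 = 1.00 mL

1.00 mL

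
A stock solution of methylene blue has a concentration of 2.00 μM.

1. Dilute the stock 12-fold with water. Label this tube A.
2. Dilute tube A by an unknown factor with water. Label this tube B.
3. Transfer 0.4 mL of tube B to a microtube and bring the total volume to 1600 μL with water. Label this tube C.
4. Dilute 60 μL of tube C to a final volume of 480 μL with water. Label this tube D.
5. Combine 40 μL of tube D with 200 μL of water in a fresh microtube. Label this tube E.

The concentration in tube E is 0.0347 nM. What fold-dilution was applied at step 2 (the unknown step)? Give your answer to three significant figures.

Step 1: 12-fold → factor 12
Step 2: unknown factor x
Step 3: 0.4 mL brought to 1600 μL → factor 1.6/0.4 = 4
Step 4: 60 μL brought to 480 μL → factor 480/60 = 8
Step 5: 40 μL + 200 μL = 240 μL total → factor 240/40 = 6
Product of known-step factors = 2304
Overall factor = 2.00 μM / (0.0347 nM) = 57637
x = 57637 / 2304 = 25.0

25.0-fold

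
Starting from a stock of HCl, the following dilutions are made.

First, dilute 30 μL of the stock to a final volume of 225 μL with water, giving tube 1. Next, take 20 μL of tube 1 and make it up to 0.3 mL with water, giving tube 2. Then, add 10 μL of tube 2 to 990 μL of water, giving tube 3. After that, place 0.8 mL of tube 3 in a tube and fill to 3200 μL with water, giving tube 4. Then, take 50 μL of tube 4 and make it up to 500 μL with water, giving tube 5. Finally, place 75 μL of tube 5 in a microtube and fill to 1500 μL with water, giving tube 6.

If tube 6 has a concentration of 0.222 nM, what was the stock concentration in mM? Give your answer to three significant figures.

Step 1: 30 μL brought to 225 μL → factor 225/30 = 7.5
Step 2: 20 μL brought to 0.3 mL → factor 300/20 = 15
Step 3: 10 μL + 990 μL = 1000 μL total → factor 1000/10 = 100
Step 4: 0.8 mL brought to 3200 μL → factor 3.2/0.8 = 4
Step 5: 50 μL brought to 500 μL → factor 500/50 = 10
Step 6: 75 μL brought to 1500 μL → factor 1500/75 = 20
Overall dilution factor = 7.5 × 15 × 100 × 4 × 10 × 20 = 9 × 10^6
Stock = 0.222 nM × 9 × 10^6 = 1.998 × 10^6 nM = 2.00 mM

2.00 mM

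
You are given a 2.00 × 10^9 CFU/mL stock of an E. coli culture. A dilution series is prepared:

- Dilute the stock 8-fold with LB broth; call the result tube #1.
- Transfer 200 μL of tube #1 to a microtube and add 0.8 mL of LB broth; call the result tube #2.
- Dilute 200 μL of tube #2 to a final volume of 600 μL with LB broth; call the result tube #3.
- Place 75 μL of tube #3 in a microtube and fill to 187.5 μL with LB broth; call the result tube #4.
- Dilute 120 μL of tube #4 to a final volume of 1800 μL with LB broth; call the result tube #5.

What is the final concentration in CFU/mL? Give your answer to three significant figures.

Step 1: 8-fold → factor 8
Step 2: 200 μL + 0.8 mL = 1000 μL total → factor 1000/200 = 5
Step 3: 200 μL brought to 600 μL → factor 600/200 = 3
Step 4: 75 μL brought to 187.5 μL → factor 187.5/75 = 2.5
Step 5: 120 μL brought to 1800 μL → factor 1800/120 = 15
Overall dilution factor = 8 × 5 × 3 × 2.5 × 15 = 4500
Final = 2.00 × 10^9 CFU/mL / 4500 = 4.44 × 10^5 CFU/mL

4.44 × 10^5 CFU/mL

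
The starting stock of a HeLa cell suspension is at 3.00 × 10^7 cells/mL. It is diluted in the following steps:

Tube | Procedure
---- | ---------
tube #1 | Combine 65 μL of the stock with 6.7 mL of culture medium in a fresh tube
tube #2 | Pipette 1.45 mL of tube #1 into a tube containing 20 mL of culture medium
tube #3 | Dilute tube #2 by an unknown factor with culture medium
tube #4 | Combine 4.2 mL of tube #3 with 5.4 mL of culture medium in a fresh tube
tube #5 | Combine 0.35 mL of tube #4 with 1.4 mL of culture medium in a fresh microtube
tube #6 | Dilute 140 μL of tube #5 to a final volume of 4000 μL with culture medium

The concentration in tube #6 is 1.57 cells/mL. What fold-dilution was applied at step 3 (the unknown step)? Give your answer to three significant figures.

Step 1: 65 μL + 6.7 mL = 6765 μL total → factor 6765/65 = 104.08
Step 2: 1.45 mL + 20 mL = 21.45 mL total → factor 21.45/1.45 = 14.793
Step 3: unknown factor x
Step 4: 4.2 mL + 5.4 mL = 9.6 mL total → factor 9.6/4.2 = 2.2857
Step 5: 0.35 mL + 1.4 mL = 1.75 mL total → factor 1.75/0.35 = 5
Step 6: 140 μL brought to 4000 μL → factor 4000/140 = 28.571
Product of known-step factors = 5.0273 × 10^5
Overall factor = 3.00 × 10^7 cells/mL / (1.57 cells/mL) = 1.9108 × 10^7
x = 1.9108 × 10^7 / 5.0273 × 10^5 = 38.0

38.0-fold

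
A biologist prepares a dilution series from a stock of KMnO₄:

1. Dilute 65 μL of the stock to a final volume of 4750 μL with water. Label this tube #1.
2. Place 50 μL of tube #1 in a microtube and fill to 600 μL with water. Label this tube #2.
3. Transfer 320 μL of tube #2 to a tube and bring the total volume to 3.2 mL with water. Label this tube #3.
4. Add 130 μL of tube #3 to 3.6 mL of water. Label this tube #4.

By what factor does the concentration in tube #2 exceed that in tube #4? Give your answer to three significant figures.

287

Step 1: 65 μL brought to 4750 μL → factor 4750/65 = 73.077
Step 2: 50 μL brought to 600 μL → factor 600/50 = 12
Step 3: 320 μL brought to 3.2 mL → factor 3200/320 = 10
Step 4: 130 μL + 3.6 mL = 3730 μL total → factor 3730/130 = 28.692
Dilution factor to tube #2 = 876.92; to tube #4 = 2.5161 × 10^5
[tube #2]/[tube #4] = (factor to tube #4)/(factor to tube #2) = 2.5161 × 10^5/876.92 = 287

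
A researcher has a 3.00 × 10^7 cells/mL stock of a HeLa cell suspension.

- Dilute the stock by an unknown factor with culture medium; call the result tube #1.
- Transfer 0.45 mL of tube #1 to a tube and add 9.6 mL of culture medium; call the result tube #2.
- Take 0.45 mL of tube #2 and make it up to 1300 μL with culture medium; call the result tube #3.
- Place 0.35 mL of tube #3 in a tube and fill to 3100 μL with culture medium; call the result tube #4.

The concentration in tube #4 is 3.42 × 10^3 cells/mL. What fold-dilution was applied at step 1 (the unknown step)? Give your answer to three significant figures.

15.4-fold

Step 1: unknown factor x
Step 2: 0.45 mL + 9.6 mL = 10.05 mL total → factor 10.05/0.45 = 22.333
Step 3: 0.45 mL brought to 1300 μL → factor 1.3/0.45 = 2.8889
Step 4: 0.35 mL brought to 3100 μL → factor 3.1/0.35 = 8.8571
Product of known-step factors = 571.45
Overall factor = 3.00 × 10^7 cells/mL / (3.42 × 10^3 cells/mL) = 8771.9
x = 8771.9 / 571.45 = 15.4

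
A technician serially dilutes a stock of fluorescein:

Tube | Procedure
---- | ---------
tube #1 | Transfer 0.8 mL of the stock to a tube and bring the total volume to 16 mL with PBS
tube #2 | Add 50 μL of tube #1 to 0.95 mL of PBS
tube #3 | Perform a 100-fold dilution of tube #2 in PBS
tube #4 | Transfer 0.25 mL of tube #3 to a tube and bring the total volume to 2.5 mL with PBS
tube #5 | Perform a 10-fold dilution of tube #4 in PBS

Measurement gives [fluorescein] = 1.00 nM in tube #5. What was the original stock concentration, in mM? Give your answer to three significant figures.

4.00 mM

Step 1: 0.8 mL brought to 16 mL → factor 16/0.8 = 20
Step 2: 50 μL + 0.95 mL = 1000 μL total → factor 1000/50 = 20
Step 3: 100-fold → factor 100
Step 4: 0.25 mL brought to 2.5 mL → factor 2.5/0.25 = 10
Step 5: 10-fold → factor 10
Overall dilution factor = 20 × 20 × 100 × 10 × 10 = 4 × 10^6
Stock = 1.00 nM × 4 × 10^6 = 4.000 × 10^6 nM = 4.00 mM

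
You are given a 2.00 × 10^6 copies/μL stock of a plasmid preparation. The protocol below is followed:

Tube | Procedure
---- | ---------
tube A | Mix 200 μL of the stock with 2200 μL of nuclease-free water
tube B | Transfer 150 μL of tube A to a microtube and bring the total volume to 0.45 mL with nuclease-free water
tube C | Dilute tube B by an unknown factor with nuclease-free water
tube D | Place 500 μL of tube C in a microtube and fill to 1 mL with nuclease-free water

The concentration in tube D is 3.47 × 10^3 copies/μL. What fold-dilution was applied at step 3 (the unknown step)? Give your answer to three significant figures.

Step 1: 200 μL + 2200 μL = 2400 μL total → factor 2400/200 = 12
Step 2: 150 μL brought to 0.45 mL → factor 450/150 = 3
Step 3: unknown factor x
Step 4: 500 μL brought to 1 mL → factor 1000/500 = 2
Product of known-step factors = 72
Overall factor = 2.00 × 10^6 copies/μL / (3.47 × 10^3 copies/μL) = 576.37
x = 576.37 / 72 = 8.01

8.01-fold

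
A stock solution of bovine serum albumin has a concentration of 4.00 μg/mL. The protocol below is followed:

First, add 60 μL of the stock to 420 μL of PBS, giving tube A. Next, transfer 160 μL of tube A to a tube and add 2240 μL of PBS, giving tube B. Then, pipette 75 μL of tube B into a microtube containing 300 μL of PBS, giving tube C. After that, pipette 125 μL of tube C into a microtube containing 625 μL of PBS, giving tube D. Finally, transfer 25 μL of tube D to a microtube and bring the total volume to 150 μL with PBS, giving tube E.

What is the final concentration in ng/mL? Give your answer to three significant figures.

0.185 ng/mL

Step 1: 60 μL + 420 μL = 480 μL total → factor 480/60 = 8
Step 2: 160 μL + 2240 μL = 2400 μL total → factor 2400/160 = 15
Step 3: 75 μL + 300 μL = 375 μL total → factor 375/75 = 5
Step 4: 125 μL + 625 μL = 750 μL total → factor 750/125 = 6
Step 5: 25 μL brought to 150 μL → factor 150/25 = 6
Overall dilution factor = 8 × 15 × 5 × 6 × 6 = 21600
Final = 4.00 μg/mL / 21600 = 0.0001852 μg/mL = 0.185 ng/mL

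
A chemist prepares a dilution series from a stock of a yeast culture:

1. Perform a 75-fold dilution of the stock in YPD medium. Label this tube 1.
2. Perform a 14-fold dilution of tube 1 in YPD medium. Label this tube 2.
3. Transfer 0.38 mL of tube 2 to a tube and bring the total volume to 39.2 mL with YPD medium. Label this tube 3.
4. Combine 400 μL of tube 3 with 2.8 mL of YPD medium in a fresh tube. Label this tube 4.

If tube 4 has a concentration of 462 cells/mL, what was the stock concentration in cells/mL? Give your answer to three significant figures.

4.00 × 10^8 cells/mL

Step 1: 75-fold → factor 75
Step 2: 14-fold → factor 14
Step 3: 0.38 mL brought to 39.2 mL → factor 39.2/0.38 = 103.16
Step 4: 400 μL + 2.8 mL = 3200 μL total → factor 3200/400 = 8
Overall dilution factor = 75 × 14 × 103.16 × 8 = 8.6653 × 10^5
Stock = 462 cells/mL × 8.6653 × 10^5 = 4.00 × 10^8 cells/mL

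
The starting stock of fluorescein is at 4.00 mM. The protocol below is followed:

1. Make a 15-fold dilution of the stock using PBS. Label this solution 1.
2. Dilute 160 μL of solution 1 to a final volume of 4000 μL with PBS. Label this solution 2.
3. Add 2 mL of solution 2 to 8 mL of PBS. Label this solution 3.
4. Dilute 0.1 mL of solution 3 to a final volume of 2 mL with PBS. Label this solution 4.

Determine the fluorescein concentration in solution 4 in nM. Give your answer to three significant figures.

107 nM

Step 1: 15-fold → factor 15
Step 2: 160 μL brought to 4000 μL → factor 4000/160 = 25
Step 3: 2 mL + 8 mL = 10 mL total → factor 10/2 = 5
Step 4: 0.1 mL brought to 2 mL → factor 2/0.1 = 20
Overall dilution factor = 15 × 25 × 5 × 20 = 37500
Final = 4.00 mM / 37500 = 0.0001067 mM = 107 nM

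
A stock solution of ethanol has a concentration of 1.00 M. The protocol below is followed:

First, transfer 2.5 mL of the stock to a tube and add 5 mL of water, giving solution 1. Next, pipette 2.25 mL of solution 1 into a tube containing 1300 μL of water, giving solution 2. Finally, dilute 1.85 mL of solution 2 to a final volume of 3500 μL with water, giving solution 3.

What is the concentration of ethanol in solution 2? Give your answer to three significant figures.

Step 1: 2.5 mL + 5 mL = 7.5 mL total → factor 7.5/2.5 = 3
Step 2: 2.25 mL + 1300 μL = 3.55 mL total → factor 3.55/2.25 = 1.5778
Dilution factor through solution 2 = 3 × 1.5778 = 4.7333
[solution 2] = 1.00 M / 4.7333 = 0.211 M

0.211 M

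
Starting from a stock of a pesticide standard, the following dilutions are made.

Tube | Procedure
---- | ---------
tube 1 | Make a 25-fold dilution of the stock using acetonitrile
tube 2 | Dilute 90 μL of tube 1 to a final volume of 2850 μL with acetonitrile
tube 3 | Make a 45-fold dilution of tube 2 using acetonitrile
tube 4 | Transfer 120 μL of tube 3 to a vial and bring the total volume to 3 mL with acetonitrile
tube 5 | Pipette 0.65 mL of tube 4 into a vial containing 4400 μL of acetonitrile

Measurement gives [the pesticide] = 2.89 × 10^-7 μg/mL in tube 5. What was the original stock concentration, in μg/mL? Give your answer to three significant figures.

2.00 μg/mL

Step 1: 25-fold → factor 25
Step 2: 90 μL brought to 2850 μL → factor 2850/90 = 31.667
Step 3: 45-fold → factor 45
Step 4: 120 μL brought to 3 mL → factor 3000/120 = 25
Step 5: 0.65 mL + 4400 μL = 5.05 mL total → factor 5.05/0.65 = 7.7692
Overall dilution factor = 25 × 31.667 × 45 × 25 × 7.7692 = 6.9195 × 10^6
Stock = 2.89 × 10^-7 μg/mL × 6.9195 × 10^6 = 2.00 μg/mL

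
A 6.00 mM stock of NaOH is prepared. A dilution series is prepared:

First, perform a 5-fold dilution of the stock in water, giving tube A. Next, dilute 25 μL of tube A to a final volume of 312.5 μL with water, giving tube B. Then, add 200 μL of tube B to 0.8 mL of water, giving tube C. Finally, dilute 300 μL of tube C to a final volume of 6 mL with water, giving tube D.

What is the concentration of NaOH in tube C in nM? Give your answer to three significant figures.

1.92 × 10^4 nM

Step 1: 5-fold → factor 5
Step 2: 25 μL brought to 312.5 μL → factor 312.5/25 = 12.5
Step 3: 200 μL + 0.8 mL = 1000 μL total → factor 1000/200 = 5
Dilution factor through tube C = 5 × 12.5 × 5 = 312.5
[tube C] = 6.00 mM / 312.5 = 0.01920 mM = 1.92 × 10^4 nM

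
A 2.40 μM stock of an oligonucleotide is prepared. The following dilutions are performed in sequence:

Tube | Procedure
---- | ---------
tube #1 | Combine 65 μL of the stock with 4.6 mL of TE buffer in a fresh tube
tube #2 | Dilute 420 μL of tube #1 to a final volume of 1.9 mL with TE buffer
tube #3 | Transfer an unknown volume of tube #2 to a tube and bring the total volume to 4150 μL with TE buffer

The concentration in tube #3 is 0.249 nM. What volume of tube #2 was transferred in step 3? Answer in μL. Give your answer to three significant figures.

140 μL

Step 1: 65 μL + 4.6 mL = 4665 μL total → factor 4665/65 = 71.769
Step 2: 420 μL brought to 1.9 mL → factor 1900/420 = 4.5238
Step 3: v brought to 4150 μL → factor = 4150 μL/v
Product of known-step factors = 324.67
Overall factor = 2.40 μM / (0.249 nM) = 9638.6
Step-3 factor = 9638.6 / 324.67 = 29.687
v = 4150 μL / 29.687 = 140 μL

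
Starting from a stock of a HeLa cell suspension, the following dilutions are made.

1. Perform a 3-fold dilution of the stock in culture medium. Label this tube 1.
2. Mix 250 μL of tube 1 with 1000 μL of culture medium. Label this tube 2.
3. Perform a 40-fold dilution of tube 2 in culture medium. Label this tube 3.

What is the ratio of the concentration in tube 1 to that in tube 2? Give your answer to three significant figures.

5.00

Step 1: 3-fold → factor 3
Step 2: 250 μL + 1000 μL = 1250 μL total → factor 1250/250 = 5
Dilution factor to tube 1 = 3; to tube 2 = 15
[tube 1]/[tube 2] = (factor to tube 2)/(factor to tube 1) = 15/3 = 5.00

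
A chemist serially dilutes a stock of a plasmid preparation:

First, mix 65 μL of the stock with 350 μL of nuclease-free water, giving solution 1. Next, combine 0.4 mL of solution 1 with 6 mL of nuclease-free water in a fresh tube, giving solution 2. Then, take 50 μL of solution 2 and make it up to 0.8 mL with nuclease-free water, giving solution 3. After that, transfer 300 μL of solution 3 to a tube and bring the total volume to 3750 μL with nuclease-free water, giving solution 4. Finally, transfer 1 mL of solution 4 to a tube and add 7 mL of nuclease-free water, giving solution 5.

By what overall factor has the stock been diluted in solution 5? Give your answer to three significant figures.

1.63 × 10^5

Step 1: 65 μL + 350 μL = 415 μL total → factor 415/65 = 6.3846
Step 2: 0.4 mL + 6 mL = 6.4 mL total → factor 6.4/0.4 = 16
Step 3: 50 μL brought to 0.8 mL → factor 800/50 = 16
Step 4: 300 μL brought to 3750 μL → factor 3750/300 = 12.5
Step 5: 1 mL + 7 mL = 8 mL total → factor 8/1 = 8
Overall dilution factor = 6.3846 × 16 × 16 × 12.5 × 8 = 1.6345 × 10^5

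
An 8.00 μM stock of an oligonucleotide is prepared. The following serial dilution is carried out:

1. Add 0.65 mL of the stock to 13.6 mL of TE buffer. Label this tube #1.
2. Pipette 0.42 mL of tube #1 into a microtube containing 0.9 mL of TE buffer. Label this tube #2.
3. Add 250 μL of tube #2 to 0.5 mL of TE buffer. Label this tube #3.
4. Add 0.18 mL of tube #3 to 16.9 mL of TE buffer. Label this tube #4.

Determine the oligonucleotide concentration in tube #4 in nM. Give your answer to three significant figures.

Step 1: 0.65 mL + 13.6 mL = 14.25 mL total → factor 14.25/0.65 = 21.923
Step 2: 0.42 mL + 0.9 mL = 1.32 mL total → factor 1.32/0.42 = 3.1429
Step 3: 250 μL + 0.5 mL = 750 μL total → factor 750/250 = 3
Step 4: 0.18 mL + 16.9 mL = 17.08 mL total → factor 17.08/0.18 = 94.889
Overall dilution factor = 21.923 × 3.1429 × 3 × 94.889 = 19614
Final = 8.00 μM / 19614 = 0.0004079 μM = 0.408 nM

0.408 nM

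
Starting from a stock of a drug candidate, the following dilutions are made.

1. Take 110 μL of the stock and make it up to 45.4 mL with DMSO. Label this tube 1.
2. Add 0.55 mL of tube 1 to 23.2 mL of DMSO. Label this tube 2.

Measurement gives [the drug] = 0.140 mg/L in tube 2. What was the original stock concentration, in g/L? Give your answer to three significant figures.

2.50 g/L

Step 1: 110 μL brought to 45.4 mL → factor 45400/110 = 412.73
Step 2: 0.55 mL + 23.2 mL = 23.75 mL total → factor 23.75/0.55 = 43.182
Overall dilution factor = 412.73 × 43.182 = 17822
Stock = 0.140 mg/L × 17822 = 2495 mg/L = 2.50 g/L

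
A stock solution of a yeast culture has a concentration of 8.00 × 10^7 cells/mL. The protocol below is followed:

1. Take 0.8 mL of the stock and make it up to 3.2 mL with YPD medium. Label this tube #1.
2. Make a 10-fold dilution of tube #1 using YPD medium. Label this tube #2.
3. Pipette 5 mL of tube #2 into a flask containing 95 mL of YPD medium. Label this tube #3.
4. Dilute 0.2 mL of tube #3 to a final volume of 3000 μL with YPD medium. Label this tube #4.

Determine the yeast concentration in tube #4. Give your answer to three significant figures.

Step 1: 0.8 mL brought to 3.2 mL → factor 3.2/0.8 = 4
Step 2: 10-fold → factor 10
Step 3: 5 mL + 95 mL = 100 mL total → factor 100/5 = 20
Step 4: 0.2 mL brought to 3000 μL → factor 3/0.2 = 15
Overall dilution factor = 4 × 10 × 20 × 15 = 12000
Final = 8.00 × 10^7 cells/mL / 12000 = 6.67 × 10^3 cells/mL

6.67 × 10^3 cells/mL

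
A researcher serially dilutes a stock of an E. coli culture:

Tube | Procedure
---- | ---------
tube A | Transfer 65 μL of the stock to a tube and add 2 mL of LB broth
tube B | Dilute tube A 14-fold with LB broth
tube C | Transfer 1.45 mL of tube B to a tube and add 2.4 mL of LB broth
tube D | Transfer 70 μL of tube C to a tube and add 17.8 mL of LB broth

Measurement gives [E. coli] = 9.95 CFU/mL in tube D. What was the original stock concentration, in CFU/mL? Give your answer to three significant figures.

3.00 × 10^6 CFU/mL

Step 1: 65 μL + 2 mL = 2065 μL total → factor 2065/65 = 31.769
Step 2: 14-fold → factor 14
Step 3: 1.45 mL + 2.4 mL = 3.85 mL total → factor 3.85/1.45 = 2.6552
Step 4: 70 μL + 17.8 mL = 17870 μL total → factor 17870/70 = 255.29
Overall dilution factor = 31.769 × 14 × 2.6552 × 255.29 = 3.0148 × 10^5
Stock = 9.95 CFU/mL × 3.0148 × 10^5 = 3.00 × 10^6 CFU/mL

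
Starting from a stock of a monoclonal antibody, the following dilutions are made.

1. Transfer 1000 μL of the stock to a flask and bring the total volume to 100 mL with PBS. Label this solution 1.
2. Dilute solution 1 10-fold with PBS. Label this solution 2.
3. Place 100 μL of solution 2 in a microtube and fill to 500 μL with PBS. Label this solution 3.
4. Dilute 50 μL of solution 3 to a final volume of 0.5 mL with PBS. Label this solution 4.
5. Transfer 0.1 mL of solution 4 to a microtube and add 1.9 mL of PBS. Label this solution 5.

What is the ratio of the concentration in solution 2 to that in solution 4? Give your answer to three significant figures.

50.0

Step 1: 1000 μL brought to 100 mL → factor 1 × 10^5/1000 = 100
Step 2: 10-fold → factor 10
Step 3: 100 μL brought to 500 μL → factor 500/100 = 5
Step 4: 50 μL brought to 0.5 mL → factor 500/50 = 10
Dilution factor to solution 2 = 1000; to solution 4 = 50000
[solution 2]/[solution 4] = (factor to solution 4)/(factor to solution 2) = 50000/1000 = 50.0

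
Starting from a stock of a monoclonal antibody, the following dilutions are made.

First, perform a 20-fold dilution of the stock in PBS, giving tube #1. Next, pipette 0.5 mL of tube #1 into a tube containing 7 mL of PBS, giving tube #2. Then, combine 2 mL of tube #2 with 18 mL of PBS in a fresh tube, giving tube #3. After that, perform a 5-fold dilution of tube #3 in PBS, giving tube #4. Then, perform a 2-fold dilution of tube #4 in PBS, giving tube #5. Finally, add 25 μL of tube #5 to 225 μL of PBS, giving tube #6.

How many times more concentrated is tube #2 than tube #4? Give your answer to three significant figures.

Step 1: 20-fold → factor 20
Step 2: 0.5 mL + 7 mL = 7.5 mL total → factor 7.5/0.5 = 15
Step 3: 2 mL + 18 mL = 20 mL total → factor 20/2 = 10
Step 4: 5-fold → factor 5
Dilution factor to tube #2 = 300; to tube #4 = 15000
[tube #2]/[tube #4] = (factor to tube #4)/(factor to tube #2) = 15000/300 = 50.0

50.0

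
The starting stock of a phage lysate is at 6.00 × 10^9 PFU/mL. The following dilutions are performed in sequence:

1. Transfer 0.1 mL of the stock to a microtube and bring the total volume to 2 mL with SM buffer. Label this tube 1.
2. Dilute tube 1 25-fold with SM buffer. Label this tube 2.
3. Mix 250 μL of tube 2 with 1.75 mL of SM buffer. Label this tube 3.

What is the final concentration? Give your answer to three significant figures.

Step 1: 0.1 mL brought to 2 mL → factor 2/0.1 = 20
Step 2: 25-fold → factor 25
Step 3: 250 μL + 1.75 mL = 2000 μL total → factor 2000/250 = 8
Overall dilution factor = 20 × 25 × 8 = 4000
Final = 6.00 × 10^9 PFU/mL / 4000 = 1.50 × 10^6 PFU/mL

1.50 × 10^6 PFU/mL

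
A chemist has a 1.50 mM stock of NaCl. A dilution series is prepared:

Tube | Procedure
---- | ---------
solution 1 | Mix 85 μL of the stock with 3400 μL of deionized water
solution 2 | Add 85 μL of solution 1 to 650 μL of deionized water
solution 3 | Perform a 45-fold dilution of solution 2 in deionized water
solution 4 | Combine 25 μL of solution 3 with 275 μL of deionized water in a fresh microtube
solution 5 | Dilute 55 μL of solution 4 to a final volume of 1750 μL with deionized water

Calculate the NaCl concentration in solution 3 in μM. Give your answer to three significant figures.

Step 1: 85 μL + 3400 μL = 3485 μL total → factor 3485/85 = 41
Step 2: 85 μL + 650 μL = 735 μL total → factor 735/85 = 8.6471
Step 3: 45-fold → factor 45
Dilution factor through solution 3 = 41 × 8.6471 × 45 = 15954
[solution 3] = 1.50 mM / 15954 = 9.402 × 10^-5 mM = 0.0940 μM

0.0940 μM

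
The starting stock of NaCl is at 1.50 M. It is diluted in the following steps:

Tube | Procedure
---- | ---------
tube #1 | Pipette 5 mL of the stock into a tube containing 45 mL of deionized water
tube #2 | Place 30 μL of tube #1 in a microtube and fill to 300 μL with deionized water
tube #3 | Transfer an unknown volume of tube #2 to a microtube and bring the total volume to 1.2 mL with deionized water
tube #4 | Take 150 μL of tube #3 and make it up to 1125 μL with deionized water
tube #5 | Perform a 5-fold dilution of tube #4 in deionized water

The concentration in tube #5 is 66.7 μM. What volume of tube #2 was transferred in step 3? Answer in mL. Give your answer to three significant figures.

Step 1: 5 mL + 45 mL = 50 mL total → factor 50/5 = 10
Step 2: 30 μL brought to 300 μL → factor 300/30 = 10
Step 3: v brought to 1.2 mL → factor = 1.2 mL/v
Step 4: 150 μL brought to 1125 μL → factor 1125/150 = 7.5
Step 5: 5-fold → factor 5
Product of known-step factors = 3750
Overall factor = 1.50 M / (66.7 μM) = 22489
Step-3 factor = 22489 / 3750 = 5.997
v = 1.2 mL / 5.997 = 0.200 mL

0.200 mL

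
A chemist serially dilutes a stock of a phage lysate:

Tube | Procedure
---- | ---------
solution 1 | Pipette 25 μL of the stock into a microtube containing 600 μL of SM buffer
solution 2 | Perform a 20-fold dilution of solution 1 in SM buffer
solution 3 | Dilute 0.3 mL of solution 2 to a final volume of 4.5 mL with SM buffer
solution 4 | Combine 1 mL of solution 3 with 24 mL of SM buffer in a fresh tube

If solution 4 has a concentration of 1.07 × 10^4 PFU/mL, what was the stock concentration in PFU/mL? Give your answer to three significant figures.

Step 1: 25 μL + 600 μL = 625 μL total → factor 625/25 = 25
Step 2: 20-fold → factor 20
Step 3: 0.3 mL brought to 4.5 mL → factor 4.5/0.3 = 15
Step 4: 1 mL + 24 mL = 25 mL total → factor 25/1 = 25
Overall dilution factor = 25 × 20 × 15 × 25 = 1.875 × 10^5
Stock = 1.07 × 10^4 PFU/mL × 1.875 × 10^5 = 2.01 × 10^9 PFU/mL

2.01 × 10^9 PFU/mL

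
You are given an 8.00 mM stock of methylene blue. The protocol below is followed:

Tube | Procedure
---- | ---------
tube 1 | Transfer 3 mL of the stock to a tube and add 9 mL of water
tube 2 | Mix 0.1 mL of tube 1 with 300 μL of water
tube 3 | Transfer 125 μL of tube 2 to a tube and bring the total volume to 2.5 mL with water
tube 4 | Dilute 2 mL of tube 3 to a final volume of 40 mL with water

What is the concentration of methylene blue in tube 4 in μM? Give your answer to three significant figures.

Step 1: 3 mL + 9 mL = 12 mL total → factor 12/3 = 4
Step 2: 0.1 mL + 300 μL = 0.4 mL total → factor 0.4/0.1 = 4
Step 3: 125 μL brought to 2.5 mL → factor 2500/125 = 20
Step 4: 2 mL brought to 40 mL → factor 40/2 = 20
Overall dilution factor = 4 × 4 × 20 × 20 = 6400
Final = 8.00 mM / 6400 = 0.001250 mM = 1.25 μM

1.25 μM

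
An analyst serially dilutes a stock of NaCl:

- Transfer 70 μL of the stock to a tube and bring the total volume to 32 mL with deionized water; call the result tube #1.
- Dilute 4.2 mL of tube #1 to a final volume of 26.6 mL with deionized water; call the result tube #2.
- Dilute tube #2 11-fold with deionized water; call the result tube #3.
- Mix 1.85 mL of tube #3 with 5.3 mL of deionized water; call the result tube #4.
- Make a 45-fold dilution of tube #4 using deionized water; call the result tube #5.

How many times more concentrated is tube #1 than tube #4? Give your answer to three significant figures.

269

Step 1: 70 μL brought to 32 mL → factor 32000/70 = 457.14
Step 2: 4.2 mL brought to 26.6 mL → factor 26.6/4.2 = 6.3333
Step 3: 11-fold → factor 11
Step 4: 1.85 mL + 5.3 mL = 7.15 mL total → factor 7.15/1.85 = 3.8649
Dilution factor to tube #1 = 457.14; to tube #4 = 1.2309 × 10^5
[tube #1]/[tube #4] = (factor to tube #4)/(factor to tube #1) = 1.2309 × 10^5/457.14 = 269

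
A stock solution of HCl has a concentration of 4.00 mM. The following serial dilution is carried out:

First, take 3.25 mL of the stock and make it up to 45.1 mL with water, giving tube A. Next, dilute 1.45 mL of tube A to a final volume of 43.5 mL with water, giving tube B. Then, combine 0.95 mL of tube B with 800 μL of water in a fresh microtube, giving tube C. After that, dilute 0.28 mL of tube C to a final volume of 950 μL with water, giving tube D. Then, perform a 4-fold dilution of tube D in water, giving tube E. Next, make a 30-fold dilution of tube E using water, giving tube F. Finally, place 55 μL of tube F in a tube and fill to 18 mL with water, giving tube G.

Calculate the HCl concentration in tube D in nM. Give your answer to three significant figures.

Step 1: 3.25 mL brought to 45.1 mL → factor 45.1/3.25 = 13.877
Step 2: 1.45 mL brought to 43.5 mL → factor 43.5/1.45 = 30
Step 3: 0.95 mL + 800 μL = 1.75 mL total → factor 1.75/0.95 = 1.8421
Step 4: 0.28 mL brought to 950 μL → factor 0.95/0.28 = 3.3929
Dilution factor through tube D = 13.877 × 30 × 1.8421 × 3.3929 = 2601.9
[tube D] = 4.00 mM / 2601.9 = 0.001537 mM = 1.54 × 10^3 nM

1.54 × 10^3 nM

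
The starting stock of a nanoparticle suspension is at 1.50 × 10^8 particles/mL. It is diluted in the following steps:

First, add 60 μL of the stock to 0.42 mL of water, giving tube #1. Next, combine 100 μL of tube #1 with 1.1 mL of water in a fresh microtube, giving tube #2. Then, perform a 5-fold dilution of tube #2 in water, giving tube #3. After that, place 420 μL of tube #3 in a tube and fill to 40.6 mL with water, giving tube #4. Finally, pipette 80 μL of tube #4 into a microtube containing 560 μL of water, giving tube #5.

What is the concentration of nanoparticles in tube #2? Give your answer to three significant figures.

Step 1: 60 μL + 0.42 mL = 480 μL total → factor 480/60 = 8
Step 2: 100 μL + 1.1 mL = 1200 μL total → factor 1200/100 = 12
Dilution factor through tube #2 = 8 × 12 = 96
[tube #2] = 1.50 × 10^8 particles/mL / 96 = 1.56 × 10^6 particles/mL

1.56 × 10^6 particles/mL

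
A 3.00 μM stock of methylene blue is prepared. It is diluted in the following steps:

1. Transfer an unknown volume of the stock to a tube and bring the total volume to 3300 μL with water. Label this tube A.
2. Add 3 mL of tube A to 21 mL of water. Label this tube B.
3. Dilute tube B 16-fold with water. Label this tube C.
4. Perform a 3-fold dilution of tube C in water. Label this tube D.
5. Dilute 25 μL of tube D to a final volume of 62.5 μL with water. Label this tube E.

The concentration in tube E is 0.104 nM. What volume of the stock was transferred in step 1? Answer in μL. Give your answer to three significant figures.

Step 1: v brought to 3300 μL → factor = 3300 μL/v
Step 2: 3 mL + 21 mL = 24 mL total → factor 24/3 = 8
Step 3: 16-fold → factor 16
Step 4: 3-fold → factor 3
Step 5: 25 μL brought to 62.5 μL → factor 62.5/25 = 2.5
Product of known-step factors = 960
Overall factor = 3.00 μM / (0.104 nM) = 28846
Step-1 factor = 28846 / 960 = 30.048
v = 3300 μL / 30.048 = 110 μL

110 μL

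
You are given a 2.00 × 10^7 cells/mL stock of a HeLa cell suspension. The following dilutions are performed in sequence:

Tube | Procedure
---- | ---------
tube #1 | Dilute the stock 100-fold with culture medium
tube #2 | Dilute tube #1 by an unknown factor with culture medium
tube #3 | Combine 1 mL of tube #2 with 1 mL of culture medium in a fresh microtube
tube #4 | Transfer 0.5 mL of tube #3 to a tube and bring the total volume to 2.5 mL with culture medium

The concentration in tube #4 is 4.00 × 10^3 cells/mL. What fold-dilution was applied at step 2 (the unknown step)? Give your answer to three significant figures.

Step 1: 100-fold → factor 100
Step 2: unknown factor x
Step 3: 1 mL + 1 mL = 2 mL total → factor 2/1 = 2
Step 4: 0.5 mL brought to 2.5 mL → factor 2.5/0.5 = 5
Product of known-step factors = 1000
Overall factor = 2.00 × 10^7 cells/mL / (4.00 × 10^3 cells/mL) = 5000
x = 5000 / 1000 = 5.00

5.00-fold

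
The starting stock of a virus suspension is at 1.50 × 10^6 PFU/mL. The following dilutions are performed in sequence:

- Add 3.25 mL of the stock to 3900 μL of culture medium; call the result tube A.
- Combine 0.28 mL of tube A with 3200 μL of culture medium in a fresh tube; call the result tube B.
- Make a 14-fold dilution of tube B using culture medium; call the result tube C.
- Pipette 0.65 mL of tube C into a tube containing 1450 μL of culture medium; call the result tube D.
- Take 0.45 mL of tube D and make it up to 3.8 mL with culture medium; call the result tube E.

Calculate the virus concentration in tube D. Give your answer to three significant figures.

1.21 × 10^3 PFU/mL

Step 1: 3.25 mL + 3900 μL = 7.15 mL total → factor 7.15/3.25 = 2.2
Step 2: 0.28 mL + 3200 μL = 3.48 mL total → factor 3.48/0.28 = 12.429
Step 3: 14-fold → factor 14
Step 4: 0.65 mL + 1450 μL = 2.1 mL total → factor 2.1/0.65 = 3.2308
Dilution factor through tube D = 2.2 × 12.429 × 14 × 3.2308 = 1236.7
[tube D] = 1.50 × 10^6 PFU/mL / 1236.7 = 1.21 × 10^3 PFU/mL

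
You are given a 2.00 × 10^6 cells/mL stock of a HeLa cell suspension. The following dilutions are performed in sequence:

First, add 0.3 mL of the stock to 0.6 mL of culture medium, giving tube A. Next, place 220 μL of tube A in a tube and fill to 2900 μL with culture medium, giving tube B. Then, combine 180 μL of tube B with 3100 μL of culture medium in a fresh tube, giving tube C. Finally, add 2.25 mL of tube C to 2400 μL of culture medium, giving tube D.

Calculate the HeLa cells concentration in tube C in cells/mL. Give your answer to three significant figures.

Step 1: 0.3 mL + 0.6 mL = 0.9 mL total → factor 0.9/0.3 = 3
Step 2: 220 μL brought to 2900 μL → factor 2900/220 = 13.182
Step 3: 180 μL + 3100 μL = 3280 μL total → factor 3280/180 = 18.222
Dilution factor through tube C = 3 × 13.182 × 18.222 = 720.61
[tube C] = 2.00 × 10^6 cells/mL / 720.61 = 2.78 × 10^3 cells/mL

2.78 × 10^3 cells/mL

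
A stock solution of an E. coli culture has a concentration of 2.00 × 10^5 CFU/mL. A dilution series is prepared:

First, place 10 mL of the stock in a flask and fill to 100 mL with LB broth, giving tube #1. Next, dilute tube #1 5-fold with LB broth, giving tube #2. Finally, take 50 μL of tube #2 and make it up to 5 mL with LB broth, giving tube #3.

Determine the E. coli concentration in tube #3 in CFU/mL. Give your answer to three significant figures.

Step 1: 10 mL brought to 100 mL → factor 100/10 = 10
Step 2: 5-fold → factor 5
Step 3: 50 μL brought to 5 mL → factor 5000/50 = 100
Overall dilution factor = 10 × 5 × 100 = 5000
Final = 2.00 × 10^5 CFU/mL / 5000 = 40.0 CFU/mL

40.0 CFU/mL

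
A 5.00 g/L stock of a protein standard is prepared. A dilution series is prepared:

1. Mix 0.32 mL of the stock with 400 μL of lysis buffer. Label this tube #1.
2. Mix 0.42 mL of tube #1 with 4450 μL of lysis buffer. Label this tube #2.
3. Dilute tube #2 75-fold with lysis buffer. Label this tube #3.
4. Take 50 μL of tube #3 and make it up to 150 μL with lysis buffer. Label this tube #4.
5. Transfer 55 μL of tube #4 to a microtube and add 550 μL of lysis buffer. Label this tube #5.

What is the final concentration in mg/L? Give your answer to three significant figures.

0.0774 mg/L

Step 1: 0.32 mL + 400 μL = 0.72 mL total → factor 0.72/0.32 = 2.25
Step 2: 0.42 mL + 4450 μL = 4.87 mL total → factor 4.87/0.42 = 11.595
Step 3: 75-fold → factor 75
Step 4: 50 μL brought to 150 μL → factor 150/50 = 3
Step 5: 55 μL + 550 μL = 605 μL total → factor 605/55 = 11
Overall dilution factor = 2.25 × 11.595 × 75 × 3 × 11 = 64571
Final = 5.00 g/L / 64571 = 7.743 × 10^-5 g/L = 0.0774 mg/L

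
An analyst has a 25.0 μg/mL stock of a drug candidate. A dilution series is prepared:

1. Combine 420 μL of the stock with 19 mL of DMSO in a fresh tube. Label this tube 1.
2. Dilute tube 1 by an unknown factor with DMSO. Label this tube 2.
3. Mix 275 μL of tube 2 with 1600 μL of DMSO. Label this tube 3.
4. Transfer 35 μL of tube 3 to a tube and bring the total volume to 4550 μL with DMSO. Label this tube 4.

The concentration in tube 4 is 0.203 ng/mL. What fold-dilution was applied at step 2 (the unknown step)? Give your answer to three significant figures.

Step 1: 420 μL + 19 mL = 19420 μL total → factor 19420/420 = 46.238
Step 2: unknown factor x
Step 3: 275 μL + 1600 μL = 1875 μL total → factor 1875/275 = 6.8182
Step 4: 35 μL brought to 4550 μL → factor 4550/35 = 130
Product of known-step factors = 40984
Overall factor = 25.0 μg/mL / (0.203 ng/mL) = 1.2315 × 10^5
x = 1.2315 × 10^5 / 40984 = 3.00

3.00-fold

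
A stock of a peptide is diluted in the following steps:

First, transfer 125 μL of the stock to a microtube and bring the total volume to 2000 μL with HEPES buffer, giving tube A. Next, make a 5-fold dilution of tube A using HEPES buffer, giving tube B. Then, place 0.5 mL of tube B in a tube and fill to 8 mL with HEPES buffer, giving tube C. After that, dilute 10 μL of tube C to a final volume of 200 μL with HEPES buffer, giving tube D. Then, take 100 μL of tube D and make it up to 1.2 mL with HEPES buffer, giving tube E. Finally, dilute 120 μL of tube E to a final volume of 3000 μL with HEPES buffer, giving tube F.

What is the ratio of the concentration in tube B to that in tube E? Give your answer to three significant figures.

Step 1: 125 μL brought to 2000 μL → factor 2000/125 = 16
Step 2: 5-fold → factor 5
Step 3: 0.5 mL brought to 8 mL → factor 8/0.5 = 16
Step 4: 10 μL brought to 200 μL → factor 200/10 = 20
Step 5: 100 μL brought to 1.2 mL → factor 1200/100 = 12
Dilution factor to tube B = 80; to tube E = 3.072 × 10^5
[tube B]/[tube E] = (factor to tube E)/(factor to tube B) = 3.072 × 10^5/80 = 3.84 × 10^3

3.84 × 10^3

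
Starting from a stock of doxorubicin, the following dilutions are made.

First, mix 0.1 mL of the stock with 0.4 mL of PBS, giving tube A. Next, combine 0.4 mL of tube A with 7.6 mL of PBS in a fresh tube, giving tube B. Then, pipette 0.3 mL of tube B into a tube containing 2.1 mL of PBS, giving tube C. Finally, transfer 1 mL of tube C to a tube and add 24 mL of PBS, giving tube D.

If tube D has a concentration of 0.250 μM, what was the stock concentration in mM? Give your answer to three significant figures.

5.00 mM

Step 1: 0.1 mL + 0.4 mL = 0.5 mL total → factor 0.5/0.1 = 5
Step 2: 0.4 mL + 7.6 mL = 8 mL total → factor 8/0.4 = 20
Step 3: 0.3 mL + 2.1 mL = 2.4 mL total → factor 2.4/0.3 = 8
Step 4: 1 mL + 24 mL = 25 mL total → factor 25/1 = 25
Overall dilution factor = 5 × 20 × 8 × 25 = 20000
Stock = 0.250 μM × 20000 = 5000 μM = 5.00 mM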